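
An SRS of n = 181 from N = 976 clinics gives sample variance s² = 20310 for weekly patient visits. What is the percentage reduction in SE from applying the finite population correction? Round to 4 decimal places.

9.7476

f = n/N = 181/976 = 0.18545082.
SE_no-fpc = √(s²/n) = 10.59292; SE_fpc = √((1−f)s²/n) = 9.5603618.
Ratio = √(1−f) = 0.90252378. Reduction = 100·(1 − 0.90252378) = 9.7476%.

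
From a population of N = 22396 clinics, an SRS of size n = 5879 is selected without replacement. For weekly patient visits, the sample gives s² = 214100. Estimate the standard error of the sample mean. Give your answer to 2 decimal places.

5.18

Under SRS without replacement, Var(ȳ) = (1 − f)·s²/n with f = n/N = 5879/22396 = 0.26250223.
Var(ȳ) = (1 − 0.26250223)·214100/5879 = 0.73749777·36.417758 = 26.858015.
SE(ȳ) = √(26.858015) = 5.18.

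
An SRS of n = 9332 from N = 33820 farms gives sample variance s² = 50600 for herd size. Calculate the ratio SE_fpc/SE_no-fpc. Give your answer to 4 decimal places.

f = n/N = 9332/33820 = 0.27593140.
SE_no-fpc = √(s²/n) = 2.3285625; SE_fpc = √((1−f)s²/n) = 1.9814255.
Ratio = √(1−f) = 0.85092220.

0.8509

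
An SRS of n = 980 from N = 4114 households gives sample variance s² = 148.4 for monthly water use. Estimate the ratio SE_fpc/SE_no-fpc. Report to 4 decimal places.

f = n/N = 980/4114 = 0.23821099.
SE_no-fpc = √(s²/n) = 0.38913824; SE_fpc = √((1−f)s²/n) = 0.3396419.
Ratio = √(1−f) = 0.87280525.

0.8728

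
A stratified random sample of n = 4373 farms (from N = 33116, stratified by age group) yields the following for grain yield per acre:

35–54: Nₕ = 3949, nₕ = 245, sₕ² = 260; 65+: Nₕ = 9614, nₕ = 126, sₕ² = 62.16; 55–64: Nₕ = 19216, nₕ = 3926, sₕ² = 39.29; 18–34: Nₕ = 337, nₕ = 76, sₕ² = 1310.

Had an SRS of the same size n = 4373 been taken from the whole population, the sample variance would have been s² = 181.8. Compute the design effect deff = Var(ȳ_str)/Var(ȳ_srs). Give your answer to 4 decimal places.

Var(ȳ_str) = Σ Wₕ²(1−fₕ)sₕ²/nₕ with Wₕ = Nₕ/33116:
  35–54: (3949/33116)²·(1−245/3949)·260/245 = 0.01415434
  65+: (9614/33116)²·(1−126/9614)·62.16/126 = 0.041033967
  55–64: (19216/33116)²·(1−3926/19216)·39.29/3926 = 0.002681183
  18–34: (337/33116)²·(1−76/337)·1310/76 = 0.0013824593
  → Var(ȳ_str) = 0.059251949.
Var(ȳ_srs) = (1 − 4373/33116)·181.8/4373 = 0.036083497.
deff = 0.059251949 / 0.036083497 = 1.6421.

1.6421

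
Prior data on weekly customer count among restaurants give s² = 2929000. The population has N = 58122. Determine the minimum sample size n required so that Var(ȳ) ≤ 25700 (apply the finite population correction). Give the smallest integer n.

Without fpc, n₀ = s²/D = 2929000/25700 = 113.9689.
With fpc, (1 − n/N)·s²/n ≤ D requires n ≥ n₀/(1 + n₀/N) = 113.9689/(1 + 113.9689/58122) = 113.7459.
Rounding up, n = 114.

114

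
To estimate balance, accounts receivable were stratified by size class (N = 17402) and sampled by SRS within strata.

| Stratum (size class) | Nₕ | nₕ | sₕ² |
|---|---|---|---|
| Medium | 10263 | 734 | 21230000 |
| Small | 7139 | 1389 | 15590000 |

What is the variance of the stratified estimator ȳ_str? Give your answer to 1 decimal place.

Var(ȳ_str) = Σₕ Wₕ²(1 − fₕ)sₕ²/nₕ with Wₕ = Nₕ/N, N = 17402.
Medium: Wₕ = 0.58975980; term = 0.58975980²·(1 − 0.07151905)·21230000/734 = 9340.6535.
Small: Wₕ = 0.41024020; term = 0.41024020²·(1 − 0.19456507)·15590000/1389 = 1521.4258.
Sum = 10862.079.

10862.1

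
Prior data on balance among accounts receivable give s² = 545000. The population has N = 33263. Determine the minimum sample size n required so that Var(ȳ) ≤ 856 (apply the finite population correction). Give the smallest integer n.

625

Without fpc, n₀ = s²/D = 545000/856 = 636.6822.
With fpc, (1 − n/N)·s²/n ≤ D requires n ≥ n₀/(1 + n₀/N) = 636.6822/(1 + 636.6822/33263) = 624.7244.
Rounding up, n = 625.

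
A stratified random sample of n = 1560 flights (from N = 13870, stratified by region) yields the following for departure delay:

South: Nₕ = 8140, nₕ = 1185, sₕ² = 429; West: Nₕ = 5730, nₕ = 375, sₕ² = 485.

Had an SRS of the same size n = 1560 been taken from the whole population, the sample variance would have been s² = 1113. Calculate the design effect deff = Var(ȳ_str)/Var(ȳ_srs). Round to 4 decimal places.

0.4940

Var(ȳ_str) = Σ Wₕ²(1−fₕ)sₕ²/nₕ with Wₕ = Nₕ/13870:
  South: (8140/13870)²·(1−1185/8140)·429/1185 = 0.10653874
  West: (5730/13870)²·(1−375/5730)·485/375 = 0.2062869
  → Var(ȳ_str) = 0.31282564.
Var(ȳ_srs) = (1 − 1560/13870)·1113/1560 = 0.63321641.
deff = 0.31282564 / 0.63321641 = 0.4940.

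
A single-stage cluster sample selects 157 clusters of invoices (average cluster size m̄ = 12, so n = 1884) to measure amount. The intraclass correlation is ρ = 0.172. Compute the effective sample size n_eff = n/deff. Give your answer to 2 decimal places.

deff = 1 + (12 − 1)·0.172 = 1 + 1.892 = 2.892.
n_eff = 1884 / 2.892 = 651.45.

651.45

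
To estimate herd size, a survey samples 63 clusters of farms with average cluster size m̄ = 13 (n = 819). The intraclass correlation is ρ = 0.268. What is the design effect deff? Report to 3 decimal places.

4.216

deff = 1 + (13 − 1)·0.268 = 1 + 3.216 = 4.216.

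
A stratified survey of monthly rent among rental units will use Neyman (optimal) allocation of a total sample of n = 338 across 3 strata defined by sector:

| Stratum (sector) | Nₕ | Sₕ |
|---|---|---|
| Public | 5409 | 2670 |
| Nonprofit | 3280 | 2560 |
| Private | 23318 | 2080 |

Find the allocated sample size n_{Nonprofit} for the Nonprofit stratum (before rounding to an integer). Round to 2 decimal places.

39.78

Neyman allocation: nₕ = n·NₕSₕ / Σⱼ NⱼSⱼ.
Σ NⱼSⱼ = 5409·2670 + 3280·2560 + 23318·2080 = 7.134027 × 10^7.
n_{Nonprofit} = 338·3280·2560 / (7.134027 × 10^7) = 39.78.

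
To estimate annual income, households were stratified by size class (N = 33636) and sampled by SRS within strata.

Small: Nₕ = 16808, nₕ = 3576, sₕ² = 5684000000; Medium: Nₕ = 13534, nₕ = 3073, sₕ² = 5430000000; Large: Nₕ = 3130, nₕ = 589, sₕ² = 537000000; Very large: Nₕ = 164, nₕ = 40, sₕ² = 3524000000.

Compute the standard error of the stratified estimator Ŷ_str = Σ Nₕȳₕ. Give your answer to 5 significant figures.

Var(Ŷ_str) = Σₕ Nₕ²(1 − fₕ)sₕ²/nₕ.
Small: 16808²·(1 − 3576/16808)·5684000000/3576 = 3.5350706 × 10^14.
Medium: 13534²·(1 − 3073/13534)·5430000000/3073 = 2.5017082 × 10^14.
Large: 3130²·(1 − 589/3130)·537000000/589 = 7.2511684 × 10^12.
Very large: 164²·(1 − 40/164)·3524000000/40 = 1.7916016 × 10^12.
Sum = 6.1272065 × 10^14.
SE = √(6.1272065 × 10^14) = 2.4753 × 10^7.

2.4753 × 10^7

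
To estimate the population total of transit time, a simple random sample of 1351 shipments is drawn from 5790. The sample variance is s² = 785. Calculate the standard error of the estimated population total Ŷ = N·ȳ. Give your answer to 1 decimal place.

Var(Ŷ) = N²·Var(ȳ) = N²·(1 − n/N)·s²/n.
f = 1351/5790 = 0.23333333; Var(ȳ) = 0.76666667·785/1351 = 0.44547249.
Var(Ŷ) = 5790² · 0.44547249 = 1.4934064 × 10^7.
SE(Ŷ) = √(1.4934064 × 10^7) = 3864.5.

3864.5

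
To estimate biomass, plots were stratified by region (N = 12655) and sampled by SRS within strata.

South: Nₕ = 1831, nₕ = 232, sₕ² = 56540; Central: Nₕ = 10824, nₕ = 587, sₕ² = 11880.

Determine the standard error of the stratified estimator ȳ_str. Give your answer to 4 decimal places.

4.2963

Var(ȳ_str) = Σₕ Wₕ²(1 − fₕ)sₕ²/nₕ with Wₕ = Nₕ/N, N = 12655.
South: Wₕ = 0.14468589; term = 0.14468589²·(1 − 0.12670672)·56540/232 = 4.4553346.
Central: Wₕ = 0.85531411; term = 0.85531411²·(1 − 0.05423134)·11880/587 = 14.002788.
Sum = 18.458123.
SE = √(18.458123) = 4.2963.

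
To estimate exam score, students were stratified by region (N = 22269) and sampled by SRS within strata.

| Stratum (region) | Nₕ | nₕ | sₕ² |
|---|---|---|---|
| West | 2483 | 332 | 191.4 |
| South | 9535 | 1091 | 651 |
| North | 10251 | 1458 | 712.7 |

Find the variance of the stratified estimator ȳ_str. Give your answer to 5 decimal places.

Var(ȳ_str) = Σₕ Wₕ²(1 − fₕ)sₕ²/nₕ with Wₕ = Nₕ/N, N = 22269.
West: Wₕ = 0.11150029; term = 0.11150029²·(1 − 0.13370922)·191.4/332 = 0.0062089698.
South: Wₕ = 0.42817369; term = 0.42817369²·(1 − 0.11442056)·651/1091 = 0.09687768.
North: Wₕ = 0.46032601; term = 0.46032601²·(1 − 0.14223003)·712.7/1458 = 0.088848707.
Sum = 0.19193536.

0.19194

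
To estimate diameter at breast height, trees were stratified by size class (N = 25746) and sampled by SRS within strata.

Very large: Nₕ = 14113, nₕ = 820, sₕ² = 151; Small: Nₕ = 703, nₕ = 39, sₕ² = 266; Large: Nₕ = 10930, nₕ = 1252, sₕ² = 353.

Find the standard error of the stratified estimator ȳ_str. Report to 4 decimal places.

Var(ȳ_str) = Σₕ Wₕ²(1 − fₕ)sₕ²/nₕ with Wₕ = Nₕ/N, N = 25746.
Very large: Wₕ = 0.54816282; term = 0.54816282²·(1 − 0.05810246)·151/820 = 0.05211778.
Small: Wₕ = 0.02730521; term = 0.02730521²·(1 − 0.05547653)·266/39 = 0.004803092.
Large: Wₕ = 0.42453197; term = 0.42453197²·(1 − 0.11454712)·353/1252 = 0.04499421.
Sum = 0.10191508.
SE = √(0.10191508) = 0.3192.

0.3192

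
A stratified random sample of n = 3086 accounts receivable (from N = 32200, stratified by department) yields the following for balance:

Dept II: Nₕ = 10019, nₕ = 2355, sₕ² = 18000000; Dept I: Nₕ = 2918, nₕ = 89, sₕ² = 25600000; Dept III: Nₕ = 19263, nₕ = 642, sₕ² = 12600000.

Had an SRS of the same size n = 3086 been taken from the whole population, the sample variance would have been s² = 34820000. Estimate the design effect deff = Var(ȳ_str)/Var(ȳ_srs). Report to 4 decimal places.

Var(ȳ_str) = Σ Wₕ²(1−fₕ)sₕ²/nₕ with Wₕ = Nₕ/32200:
  Dept II: (10019/32200)²·(1−2355/10019)·18000000/2355 = 566.04339
  Dept I: (2918/32200)²·(1−89/2918)·25600000/89 = 2290.1106
  Dept III: (19263/32200)²·(1−642/19263)·12600000/642 = 6789.7018
  → Var(ȳ_str) = 9645.8558.
Var(ȳ_srs) = (1 − 3086/32200)·34820000/3086 = 10201.848.
deff = 9645.8558 / 10201.848 = 0.9455.

0.9455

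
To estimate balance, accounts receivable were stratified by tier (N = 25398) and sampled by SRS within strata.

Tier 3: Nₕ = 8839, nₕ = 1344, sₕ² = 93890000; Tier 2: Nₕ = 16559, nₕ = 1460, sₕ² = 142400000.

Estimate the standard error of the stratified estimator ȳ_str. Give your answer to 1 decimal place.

Var(ȳ_str) = Σₕ Wₕ²(1 − fₕ)sₕ²/nₕ with Wₕ = Nₕ/N, N = 25398.
Tier 3: Wₕ = 0.34801953; term = 0.34801953²·(1 − 0.15205340)·93890000/1344 = 7174.5688.
Tier 2: Wₕ = 0.65198047; term = 0.65198047²·(1 − 0.08816958)·142400000/1460 = 37804.229.
Sum = 44978.798.
SE = √(44978.798) = 212.1.

212.1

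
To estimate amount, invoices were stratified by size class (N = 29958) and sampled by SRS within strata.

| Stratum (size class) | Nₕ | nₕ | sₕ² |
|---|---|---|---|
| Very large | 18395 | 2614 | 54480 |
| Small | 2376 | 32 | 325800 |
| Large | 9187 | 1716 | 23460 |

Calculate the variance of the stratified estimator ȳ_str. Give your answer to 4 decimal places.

Var(ȳ_str) = Σₕ Wₕ²(1 − fₕ)sₕ²/nₕ with Wₕ = Nₕ/N, N = 29958.
Very large: Wₕ = 0.61402630; term = 0.61402630²·(1 − 0.14210383)·54480/2614 = 6.7412463.
Small: Wₕ = 0.07931104; term = 0.07931104²·(1 − 0.01346801)·325800/32 = 63.179984.
Large: Wₕ = 0.30666266; term = 0.30666266²·(1 − 0.18678568)·23460/1716 = 1.0455325.
Sum = 70.966763.

70.9668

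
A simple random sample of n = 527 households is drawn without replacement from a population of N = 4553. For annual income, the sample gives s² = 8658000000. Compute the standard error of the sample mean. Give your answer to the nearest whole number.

3811

Under SRS without replacement, Var(ȳ) = (1 − f)·s²/n with f = n/N = 527/4553 = 0.11574786.
Var(ȳ) = (1 − 0.11574786)·8658000000/527 = 0.88425214·1.6428843 × 10^7 = 1.4527239 × 10^7.
SE(ȳ) = √(1.4527239 × 10^7) = 3811.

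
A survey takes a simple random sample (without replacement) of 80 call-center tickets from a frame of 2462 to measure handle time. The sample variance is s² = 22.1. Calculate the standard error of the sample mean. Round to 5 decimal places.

0.51699

Under SRS without replacement, Var(ȳ) = (1 − f)·s²/n with f = n/N = 80/2462 = 0.03249391.
Var(ȳ) = (1 − 0.03249391)·22.1/80 = 0.96750609·0.27625 = 0.26727356.
SE(ȳ) = √(0.26727356) = 0.51699.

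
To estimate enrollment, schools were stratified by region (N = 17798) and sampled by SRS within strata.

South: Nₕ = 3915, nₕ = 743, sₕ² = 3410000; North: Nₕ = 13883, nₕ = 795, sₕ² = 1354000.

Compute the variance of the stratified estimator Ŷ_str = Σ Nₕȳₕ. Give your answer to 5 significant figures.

3.6646 × 10^11

Var(Ŷ_str) = Σₕ Nₕ²(1 − fₕ)sₕ²/nₕ.
South: 3915²·(1 − 743/3915)·3410000/743 = 5.699418 × 10^10.
North: 13883²·(1 − 795/13883)·1354000/795 = 3.0946258 × 10^11.
Sum = 3.6645676 × 10^11.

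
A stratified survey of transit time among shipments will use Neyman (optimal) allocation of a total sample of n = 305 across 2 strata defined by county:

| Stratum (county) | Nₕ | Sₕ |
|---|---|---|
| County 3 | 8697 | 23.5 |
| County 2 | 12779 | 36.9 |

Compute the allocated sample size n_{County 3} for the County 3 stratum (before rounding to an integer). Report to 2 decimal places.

Neyman allocation: nₕ = n·NₕSₕ / Σⱼ NⱼSⱼ.
Σ NⱼSⱼ = 8697·23.5 + 12779·36.9 = 675924.6.
n_{County 3} = 305·8697·23.5 / 675924.6 = 92.22.

92.22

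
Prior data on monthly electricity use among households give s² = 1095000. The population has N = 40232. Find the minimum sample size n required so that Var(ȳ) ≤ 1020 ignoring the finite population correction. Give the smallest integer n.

1074

Without fpc, n₀ = s²/D = 1095000/1020 = 1073.5294.
Rounding up, n = 1074.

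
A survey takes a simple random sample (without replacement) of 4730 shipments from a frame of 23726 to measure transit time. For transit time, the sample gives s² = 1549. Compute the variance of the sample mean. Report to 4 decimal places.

0.2622

Under SRS without replacement, Var(ȳ) = (1 − f)·s²/n with f = n/N = 4730/23726 = 0.19935935.
Var(ȳ) = (1 − 0.19935935)·1549/4730 = 0.80064065·0.32748414 = 0.26219712.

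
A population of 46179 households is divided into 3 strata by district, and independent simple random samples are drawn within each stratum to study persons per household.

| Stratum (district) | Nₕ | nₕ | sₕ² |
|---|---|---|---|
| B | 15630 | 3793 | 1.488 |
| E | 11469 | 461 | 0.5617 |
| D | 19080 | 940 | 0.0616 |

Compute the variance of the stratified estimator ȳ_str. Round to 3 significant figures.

1.17 × 10^-4

Var(ȳ_str) = Σₕ Wₕ²(1 − fₕ)sₕ²/nₕ with Wₕ = Nₕ/N, N = 46179.
B: Wₕ = 0.33846554; term = 0.33846554²·(1 − 0.24267434)·1.488/3793 = 3.4035463 × 10^-5.
E: Wₕ = 0.24835964; term = 0.24835964²·(1 − 0.04019531)·0.5617/461 = 7.2135397 × 10^-5.
D: Wₕ = 0.41317482; term = 0.41317482²·(1 − 0.04926625)·0.0616/940 = 1.0636028 × 10^-5.
Sum = 1.1680689 × 10^-4.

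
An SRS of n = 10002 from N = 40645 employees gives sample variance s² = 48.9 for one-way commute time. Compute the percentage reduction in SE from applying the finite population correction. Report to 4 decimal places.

13.1715

f = n/N = 10002/40645 = 0.24608193.
SE_no-fpc = √(s²/n) = 0.069921543; SE_fpc = √((1−f)s²/n) = 0.060711796.
Ratio = √(1−f) = 0.86828456. Reduction = 100·(1 − 0.86828456) = 13.1715%.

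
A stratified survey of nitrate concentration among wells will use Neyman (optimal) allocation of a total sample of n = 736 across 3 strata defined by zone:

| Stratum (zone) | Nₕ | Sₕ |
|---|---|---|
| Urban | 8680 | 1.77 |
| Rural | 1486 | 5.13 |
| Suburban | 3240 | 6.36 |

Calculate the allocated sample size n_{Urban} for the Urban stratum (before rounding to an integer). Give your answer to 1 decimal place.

Neyman allocation: nₕ = n·NₕSₕ / Σⱼ NⱼSⱼ.
Σ NⱼSⱼ = 8680·1.77 + 1486·5.13 + 3240·6.36 = 43593.18.
n_{Urban} = 736·8680·1.77 / 43593.18 = 259.4.

259.4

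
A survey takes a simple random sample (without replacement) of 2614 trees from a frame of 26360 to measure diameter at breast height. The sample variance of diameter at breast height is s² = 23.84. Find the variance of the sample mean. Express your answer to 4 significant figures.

Under SRS without replacement, Var(ȳ) = (1 − f)·s²/n with f = n/N = 2614/26360 = 0.09916540.
Var(ȳ) = (1 − 0.09916540)·23.84/2614 = 0.90083460·0.0091201224 = 0.0082157218.

0.008216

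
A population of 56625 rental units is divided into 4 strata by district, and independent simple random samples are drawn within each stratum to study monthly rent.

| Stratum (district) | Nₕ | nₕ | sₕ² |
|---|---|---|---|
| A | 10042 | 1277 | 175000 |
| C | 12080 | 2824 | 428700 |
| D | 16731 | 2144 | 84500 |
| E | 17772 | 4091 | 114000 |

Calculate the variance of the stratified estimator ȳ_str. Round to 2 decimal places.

14.17

Var(ȳ_str) = Σₕ Wₕ²(1 − fₕ)sₕ²/nₕ with Wₕ = Nₕ/N, N = 56625.
A: Wₕ = 0.17734216; term = 0.17734216²·(1 − 0.12716590)·175000/1277 = 3.761862.
C: Wₕ = 0.21333333; term = 0.21333333²·(1 − 0.23377483)·428700/2824 = 5.2937404.
D: Wₕ = 0.29547020; term = 0.29547020²·(1 − 0.12814536)·84500/2144 = 2.9998765.
E: Wₕ = 0.31385430; term = 0.31385430²·(1 − 0.23019356)·114000/4091 = 2.1130661.
Sum = 14.168545.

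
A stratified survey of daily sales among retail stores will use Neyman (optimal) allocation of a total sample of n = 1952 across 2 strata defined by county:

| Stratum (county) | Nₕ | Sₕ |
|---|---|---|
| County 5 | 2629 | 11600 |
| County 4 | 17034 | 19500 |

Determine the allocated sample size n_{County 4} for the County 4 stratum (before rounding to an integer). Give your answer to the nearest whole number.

1788

Neyman allocation: nₕ = n·NₕSₕ / Σⱼ NⱼSⱼ.
Σ NⱼSⱼ = 2629·11600 + 17034·19500 = 3.626594 × 10^8.
n_{County 4} = 1952·17034·19500 / (3.626594 × 10^8) = 1788.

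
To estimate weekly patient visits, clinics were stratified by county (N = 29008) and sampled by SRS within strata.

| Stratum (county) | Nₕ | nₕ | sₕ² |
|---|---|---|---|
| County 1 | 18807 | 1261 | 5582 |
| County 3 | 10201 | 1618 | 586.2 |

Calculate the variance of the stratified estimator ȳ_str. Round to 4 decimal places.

Var(ȳ_str) = Σₕ Wₕ²(1 − fₕ)sₕ²/nₕ with Wₕ = Nₕ/N, N = 29008.
County 1: Wₕ = 0.64833839; term = 0.64833839²·(1 − 0.06704950)·5582/1261 = 1.7359484.
County 3: Wₕ = 0.35166161; term = 0.35166161²·(1 − 0.15861190)·586.2/1618 = 0.03769759.
Sum = 1.773646.

1.7736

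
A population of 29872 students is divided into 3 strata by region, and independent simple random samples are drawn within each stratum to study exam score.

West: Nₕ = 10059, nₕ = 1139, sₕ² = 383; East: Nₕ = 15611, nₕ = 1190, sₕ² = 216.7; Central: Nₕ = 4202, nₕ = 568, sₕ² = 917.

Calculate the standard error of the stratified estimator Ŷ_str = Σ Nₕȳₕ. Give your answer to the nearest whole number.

9789

Var(Ŷ_str) = Σₕ Nₕ²(1 − fₕ)sₕ²/nₕ.
West: 10059²·(1 − 1139/10059)·383/1139 = 3.0171348 × 10^7.
East: 15611²·(1 − 1190/15611)·216.7/1190 = 4.0995676 × 10^7.
Central: 4202²·(1 − 568/4202)·917/568 = 2.4652557 × 10^7.
Sum = 9.5819581 × 10^7.
SE = √(9.5819581 × 10^7) = 9789.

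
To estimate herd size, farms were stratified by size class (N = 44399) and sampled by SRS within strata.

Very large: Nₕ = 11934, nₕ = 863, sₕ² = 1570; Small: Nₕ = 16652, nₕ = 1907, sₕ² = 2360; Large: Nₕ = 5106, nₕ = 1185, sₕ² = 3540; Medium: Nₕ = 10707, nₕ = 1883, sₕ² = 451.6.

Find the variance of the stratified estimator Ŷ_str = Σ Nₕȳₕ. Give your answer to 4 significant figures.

6.267 × 10^8

Var(Ŷ_str) = Σₕ Nₕ²(1 − fₕ)sₕ²/nₕ.
Very large: 11934²·(1 − 863/11934)·1570/863 = 2.4035975 × 10^8.
Small: 16652²·(1 − 1907/16652)·2360/1907 = 3.0385927 × 10^8.
Large: 5106²·(1 − 1185/5106)·3540/1185 = 5.9808452 × 10^7.
Medium: 10707²·(1 − 1883/10707)·451.6/1883 = 2.26588 × 10^7.
Sum = 6.2668627 × 10^8.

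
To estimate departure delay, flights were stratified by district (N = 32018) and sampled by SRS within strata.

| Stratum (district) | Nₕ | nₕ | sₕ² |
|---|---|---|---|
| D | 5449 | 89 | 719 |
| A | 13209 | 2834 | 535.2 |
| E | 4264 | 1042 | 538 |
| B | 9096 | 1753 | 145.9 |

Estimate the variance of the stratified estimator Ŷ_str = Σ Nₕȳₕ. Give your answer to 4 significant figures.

Var(Ŷ_str) = Σₕ Nₕ²(1 − fₕ)sₕ²/nₕ.
D: 5449²·(1 − 89/5449)·719/89 = 2.3595027 × 10^8.
A: 13209²·(1 − 2834/13209)·535.2/2834 = 2.5880598 × 10^7.
E: 4264²·(1 − 1042/4264)·538/1042 = 7.0934464 × 10^6.
B: 9096²·(1 − 1753/9096)·145.9/1753 = 5.5590087 × 10^6.
Sum = 2.7448332 × 10^8.

2.745 × 10^8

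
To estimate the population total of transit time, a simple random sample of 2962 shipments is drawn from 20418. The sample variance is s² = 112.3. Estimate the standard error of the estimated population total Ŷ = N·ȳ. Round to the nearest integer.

3676

Var(Ŷ) = N²·Var(ȳ) = N²·(1 − n/N)·s²/n.
f = 2962/20418 = 0.14506808; Var(ȳ) = 0.85493192·112.3/2962 = 0.032413523.
Var(Ŷ) = 20418² · 0.032413523 = 1.3513027 × 10^7.
SE(Ŷ) = √(1.3513027 × 10^7) = 3676.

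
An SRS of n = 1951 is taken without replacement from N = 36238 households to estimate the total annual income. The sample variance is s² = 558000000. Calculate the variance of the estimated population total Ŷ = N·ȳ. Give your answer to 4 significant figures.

3.554 × 10^14

Var(Ŷ) = N²·Var(ȳ) = N²·(1 − n/N)·s²/n.
f = 1951/36238 = 0.05383851; Var(ȳ) = 0.94616149·558000000/1951 = 270608.98.
Var(Ŷ) = 36238² · 270608.98 = 3.5536172 × 10^14.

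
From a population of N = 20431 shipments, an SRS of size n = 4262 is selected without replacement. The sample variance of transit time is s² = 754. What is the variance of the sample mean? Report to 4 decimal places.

Under SRS without replacement, Var(ȳ) = (1 − f)·s²/n with f = n/N = 4262/20431 = 0.20860457.
Var(ȳ) = (1 − 0.20860457)·754/4262 = 0.79139543·0.17691225 = 0.14000754.

0.1400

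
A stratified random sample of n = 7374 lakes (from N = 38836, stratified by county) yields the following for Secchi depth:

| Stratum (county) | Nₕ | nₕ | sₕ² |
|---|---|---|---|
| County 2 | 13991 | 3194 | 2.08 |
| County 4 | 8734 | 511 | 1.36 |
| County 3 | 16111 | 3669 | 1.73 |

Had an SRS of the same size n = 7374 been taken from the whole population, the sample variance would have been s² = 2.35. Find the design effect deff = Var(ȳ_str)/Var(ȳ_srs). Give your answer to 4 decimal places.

0.9862

Var(ȳ_str) = Σ Wₕ²(1−fₕ)sₕ²/nₕ with Wₕ = Nₕ/38836:
  County 2: (13991/38836)²·(1−3194/13991)·2.08/3194 = 6.5224581 × 10^-5
  County 4: (8734/38836)²·(1−511/8734)·1.36/511 = 1.2673381 × 10^-4
  County 3: (16111/38836)²·(1−3669/16111)·1.73/3669 = 6.2667461 × 10^-5
  → Var(ȳ_str) = 2.5462585 × 10^-4.
Var(ȳ_srs) = (1 − 7374/38836)·2.35/7374 = 2.5817641 × 10^-4.
deff = (2.5462585 × 10^-4) / (2.5817641 × 10^-4) = 0.9862.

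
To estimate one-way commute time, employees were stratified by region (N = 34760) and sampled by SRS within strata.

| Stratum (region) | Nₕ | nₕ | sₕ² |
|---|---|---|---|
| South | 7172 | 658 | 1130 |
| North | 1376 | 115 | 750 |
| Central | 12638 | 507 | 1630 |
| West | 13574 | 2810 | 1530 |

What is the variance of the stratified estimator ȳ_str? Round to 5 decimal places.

0.54955

Var(ȳ_str) = Σₕ Wₕ²(1 − fₕ)sₕ²/nₕ with Wₕ = Nₕ/N, N = 34760.
South: Wₕ = 0.20632911; term = 0.20632911²·(1 − 0.09174568)·1130/658 = 0.066401983.
North: Wₕ = 0.03958573; term = 0.03958573²·(1 − 0.08357558)·750/115 = 0.0093656389.
Central: Wₕ = 0.36357883; term = 0.36357883²·(1 − 0.04011711)·1630/507 = 0.40793885.
West: Wₕ = 0.39050633; term = 0.39050633²·(1 − 0.20701341)·1530/2810 = 0.065842621.
Sum = 0.54954909.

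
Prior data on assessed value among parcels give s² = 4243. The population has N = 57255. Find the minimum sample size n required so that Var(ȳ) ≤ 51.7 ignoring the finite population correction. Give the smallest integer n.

83

Without fpc, n₀ = s²/D = 4243/51.7 = 82.0696.
Rounding up, n = 83.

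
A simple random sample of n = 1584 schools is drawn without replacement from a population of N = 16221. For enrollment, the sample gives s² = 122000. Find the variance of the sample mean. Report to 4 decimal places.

69.4991

Under SRS without replacement, Var(ȳ) = (1 − f)·s²/n with f = n/N = 1584/16221 = 0.09765119.
Var(ȳ) = (1 − 0.09765119)·122000/1584 = 0.90234881·77.020202 = 69.499087.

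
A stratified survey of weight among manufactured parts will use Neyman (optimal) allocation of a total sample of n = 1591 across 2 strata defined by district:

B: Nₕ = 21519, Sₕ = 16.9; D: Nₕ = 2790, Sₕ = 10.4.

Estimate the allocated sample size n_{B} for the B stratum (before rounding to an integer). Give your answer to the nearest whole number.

1473

Neyman allocation: nₕ = n·NₕSₕ / Σⱼ NⱼSⱼ.
Σ NⱼSⱼ = 21519·16.9 + 2790·10.4 = 392687.1.
n_{B} = 1591·21519·16.9 / 392687.1 = 1473.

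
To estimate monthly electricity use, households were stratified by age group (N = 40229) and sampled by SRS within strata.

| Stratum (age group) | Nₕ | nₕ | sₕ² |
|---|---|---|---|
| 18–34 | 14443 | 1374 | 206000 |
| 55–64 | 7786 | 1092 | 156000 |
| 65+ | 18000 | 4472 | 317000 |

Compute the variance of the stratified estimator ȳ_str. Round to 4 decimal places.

Var(ȳ_str) = Σₕ Wₕ²(1 − fₕ)sₕ²/nₕ with Wₕ = Nₕ/N, N = 40229.
18–34: Wₕ = 0.35901961; term = 0.35901961²·(1 − 0.09513259)·206000/1374 = 17.486455.
55–64: Wₕ = 0.19354197; term = 0.19354197²·(1 − 0.14025173)·156000/1092 = 4.6006966.
65+: Wₕ = 0.44743842; term = 0.44743842²·(1 − 0.24844444)·317000/4472 = 10.665595.
Sum = 32.752747.

32.7527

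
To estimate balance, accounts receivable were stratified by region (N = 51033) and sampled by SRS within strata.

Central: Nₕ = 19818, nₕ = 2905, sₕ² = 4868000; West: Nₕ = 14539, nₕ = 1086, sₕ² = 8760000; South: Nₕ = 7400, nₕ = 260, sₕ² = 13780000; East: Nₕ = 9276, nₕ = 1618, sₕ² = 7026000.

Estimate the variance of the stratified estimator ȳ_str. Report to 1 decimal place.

Var(ȳ_str) = Σₕ Wₕ²(1 − fₕ)sₕ²/nₕ with Wₕ = Nₕ/N, N = 51033.
Central: Wₕ = 0.38833696; term = 0.38833696²·(1 − 0.14658391)·4868000/2905 = 215.66651.
West: Wₕ = 0.28489409; term = 0.28489409²·(1 − 0.07469565)·8760000/1086 = 605.79511.
South: Wₕ = 0.14500421; term = 0.14500421²·(1 − 0.03513514)·13780000/260 = 1075.2355.
East: Wₕ = 0.18176474; term = 0.18176474²·(1 − 0.17442863)·7026000/1618 = 118.4414.
Sum = 2015.1385.

2015.1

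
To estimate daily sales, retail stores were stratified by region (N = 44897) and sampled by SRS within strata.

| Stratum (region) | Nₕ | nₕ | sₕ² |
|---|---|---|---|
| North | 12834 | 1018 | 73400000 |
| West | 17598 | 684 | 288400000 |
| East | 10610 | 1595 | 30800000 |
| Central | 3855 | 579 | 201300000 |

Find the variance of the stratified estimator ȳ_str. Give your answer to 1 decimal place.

70779.6

Var(ȳ_str) = Σₕ Wₕ²(1 − fₕ)sₕ²/nₕ with Wₕ = Nₕ/N, N = 44897.
North: Wₕ = 0.28585429; term = 0.28585429²·(1 − 0.07932055)·73400000/1018 = 5424.3306.
West: Wₕ = 0.39196383; term = 0.39196383²·(1 − 0.03886805)·288400000/684 = 62260.721.
East: Wₕ = 0.23631868; term = 0.23631868²·(1 − 0.15032988)·30800000/1595 = 916.29749.
Central: Wₕ = 0.08586320; term = 0.08586320²·(1 − 0.15019455)·201300000/579 = 2178.2055.
Sum = 70779.555.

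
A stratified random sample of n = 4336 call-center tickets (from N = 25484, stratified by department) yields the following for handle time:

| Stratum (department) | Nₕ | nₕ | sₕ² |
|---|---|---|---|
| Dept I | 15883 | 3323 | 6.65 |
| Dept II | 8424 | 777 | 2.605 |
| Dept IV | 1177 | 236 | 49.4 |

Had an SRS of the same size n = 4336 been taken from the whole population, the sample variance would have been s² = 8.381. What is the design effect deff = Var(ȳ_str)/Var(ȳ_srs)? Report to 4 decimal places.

0.8131

Var(ȳ_str) = Σ Wₕ²(1−fₕ)sₕ²/nₕ with Wₕ = Nₕ/25484:
  Dept I: (15883/25484)²·(1−3323/15883)·6.65/3323 = 6.1472134 × 10^-4
  Dept II: (8424/25484)²·(1−777/8424)·2.605/777 = 3.3255307 × 10^-4
  Dept IV: (1177/25484)²·(1−236/1177)·49.4/236 = 3.5698161 × 10^-4
  → Var(ȳ_str) = 0.001304256.
Var(ȳ_srs) = (1 − 4336/25484)·8.381/4336 = 0.0016040144.
deff = 0.001304256 / 0.0016040144 = 0.8131.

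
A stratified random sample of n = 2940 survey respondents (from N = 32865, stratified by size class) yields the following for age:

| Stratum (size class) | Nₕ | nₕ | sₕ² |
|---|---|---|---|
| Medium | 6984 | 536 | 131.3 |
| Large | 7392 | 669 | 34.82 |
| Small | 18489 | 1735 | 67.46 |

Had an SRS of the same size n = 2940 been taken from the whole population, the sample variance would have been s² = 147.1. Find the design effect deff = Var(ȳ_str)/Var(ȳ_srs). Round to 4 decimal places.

Var(ȳ_str) = Σ Wₕ²(1−fₕ)sₕ²/nₕ with Wₕ = Nₕ/32865:
  Medium: (6984/32865)²·(1−536/6984)·131.3/536 = 0.010213202
  Large: (7392/32865)²·(1−669/7392)·34.82/669 = 0.0023947515
  Small: (18489/32865)²·(1−1735/18489)·67.46/1735 = 0.011150941
  → Var(ȳ_str) = 0.023758895.
Var(ȳ_srs) = (1 − 2940/32865)·147.1/2940 = 0.045558127.
deff = 0.023758895 / 0.045558127 = 0.5215.

0.5215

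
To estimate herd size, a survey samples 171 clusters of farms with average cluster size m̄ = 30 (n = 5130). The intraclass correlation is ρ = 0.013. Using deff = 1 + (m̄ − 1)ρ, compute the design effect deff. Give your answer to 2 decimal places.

1.38

deff = 1 + (30 − 1)·0.013 = 1 + 0.377 = 1.377.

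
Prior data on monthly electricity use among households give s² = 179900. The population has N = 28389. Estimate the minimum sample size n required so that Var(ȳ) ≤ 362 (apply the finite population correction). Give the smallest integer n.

489

Without fpc, n₀ = s²/D = 179900/362 = 496.9613.
With fpc, (1 − n/N)·s²/n ≤ D requires n ≥ n₀/(1 + n₀/N) = 496.9613/(1 + 496.9613/28389) = 488.4115.
Rounding up, n = 489.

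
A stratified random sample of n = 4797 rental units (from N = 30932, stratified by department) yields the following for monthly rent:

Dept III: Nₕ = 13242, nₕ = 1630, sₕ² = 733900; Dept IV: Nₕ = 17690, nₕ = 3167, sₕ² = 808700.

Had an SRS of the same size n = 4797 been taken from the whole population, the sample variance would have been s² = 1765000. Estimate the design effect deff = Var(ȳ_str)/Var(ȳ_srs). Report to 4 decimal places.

Var(ȳ_str) = Σ Wₕ²(1−fₕ)sₕ²/nₕ with Wₕ = Nₕ/30932:
  Dept III: (13242/30932)²·(1−1630/13242)·733900/1630 = 72.359222
  Dept IV: (17690/30932)²·(1−3167/17690)·808700/3167 = 68.5658
  → Var(ȳ_str) = 140.92502.
Var(ȳ_srs) = (1 − 4797/30932)·1765000/4797 = 310.87765.
deff = 140.92502 / 310.87765 = 0.4533.

0.4533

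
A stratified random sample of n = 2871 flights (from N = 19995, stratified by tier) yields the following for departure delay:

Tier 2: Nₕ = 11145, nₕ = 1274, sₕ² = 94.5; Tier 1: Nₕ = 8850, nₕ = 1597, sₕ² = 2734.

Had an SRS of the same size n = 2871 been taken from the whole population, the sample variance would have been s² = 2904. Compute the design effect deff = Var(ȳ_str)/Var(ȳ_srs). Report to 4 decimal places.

0.3409

Var(ȳ_str) = Σ Wₕ²(1−fₕ)sₕ²/nₕ with Wₕ = Nₕ/19995:
  Tier 2: (11145/19995)²·(1−1274/11145)·94.5/1274 = 0.020410836
  Tier 1: (8850/19995)²·(1−1597/8850)·2734/1597 = 0.27486012
  → Var(ȳ_str) = 0.29527096.
Var(ȳ_srs) = (1 − 2871/19995)·2904/2871 = 0.86625794.
deff = 0.29527096 / 0.86625794 = 0.3409.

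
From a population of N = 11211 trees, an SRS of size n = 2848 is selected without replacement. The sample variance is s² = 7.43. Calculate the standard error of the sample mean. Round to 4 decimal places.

0.0441

Under SRS without replacement, Var(ȳ) = (1 − f)·s²/n with f = n/N = 2848/11211 = 0.25403621.
Var(ȳ) = (1 − 0.25403621)·7.43/2848 = 0.74596379·0.0026088483 = 0.0019461064.
SE(ȳ) = √(0.0019461064) = 0.0441.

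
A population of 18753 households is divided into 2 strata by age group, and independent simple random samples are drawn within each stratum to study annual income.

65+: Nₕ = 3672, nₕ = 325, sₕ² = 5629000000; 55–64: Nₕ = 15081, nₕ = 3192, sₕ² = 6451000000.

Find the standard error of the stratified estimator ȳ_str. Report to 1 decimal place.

Var(ȳ_str) = Σₕ Wₕ²(1 − fₕ)sₕ²/nₕ with Wₕ = Nₕ/N, N = 18753.
65+: Wₕ = 0.19580867; term = 0.19580867²·(1 − 0.08850763)·5629000000/325 = 605291.76.
55–64: Wₕ = 0.80419133; term = 0.80419133²·(1 − 0.21165705)·6451000000/3192 = 1.0303817 × 10^6.
Sum = 1.6356735 × 10^6.
SE = √(1.6356735 × 10^6) = 1278.9.

1278.9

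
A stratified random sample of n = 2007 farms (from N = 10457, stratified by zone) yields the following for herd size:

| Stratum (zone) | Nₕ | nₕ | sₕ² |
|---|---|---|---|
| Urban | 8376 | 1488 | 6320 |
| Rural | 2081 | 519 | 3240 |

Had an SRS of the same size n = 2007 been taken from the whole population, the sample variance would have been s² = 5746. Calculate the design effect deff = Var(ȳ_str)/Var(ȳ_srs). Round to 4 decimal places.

Var(ȳ_str) = Σ Wₕ²(1−fₕ)sₕ²/nₕ with Wₕ = Nₕ/10457:
  Urban: (8376/10457)²·(1−1488/8376)·6320/1488 = 2.2409375
  Rural: (2081/10457)²·(1−519/2081)·3240/519 = 0.18557375
  → Var(ȳ_str) = 2.4265113.
Var(ȳ_srs) = (1 − 2007/10457)·5746/2007 = 2.3134912.
deff = 2.4265113 / 2.3134912 = 1.0489.

1.0489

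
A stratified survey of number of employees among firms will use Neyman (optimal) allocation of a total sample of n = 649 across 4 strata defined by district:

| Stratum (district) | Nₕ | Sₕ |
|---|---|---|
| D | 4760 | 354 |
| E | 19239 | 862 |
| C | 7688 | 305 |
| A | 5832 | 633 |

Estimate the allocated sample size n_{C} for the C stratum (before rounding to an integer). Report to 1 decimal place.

Neyman allocation: nₕ = n·NₕSₕ / Σⱼ NⱼSⱼ.
Σ NⱼSⱼ = 4760·354 + 19239·862 + 7688·305 + 5832·633 = 2.4305554 × 10^7.
n_{C} = 649·7688·305 / (2.4305554 × 10^7) = 62.6.

62.6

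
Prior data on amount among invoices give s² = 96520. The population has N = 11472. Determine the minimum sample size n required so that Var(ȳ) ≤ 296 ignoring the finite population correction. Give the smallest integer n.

Without fpc, n₀ = s²/D = 96520/296 = 326.0811.
Rounding up, n = 327.

327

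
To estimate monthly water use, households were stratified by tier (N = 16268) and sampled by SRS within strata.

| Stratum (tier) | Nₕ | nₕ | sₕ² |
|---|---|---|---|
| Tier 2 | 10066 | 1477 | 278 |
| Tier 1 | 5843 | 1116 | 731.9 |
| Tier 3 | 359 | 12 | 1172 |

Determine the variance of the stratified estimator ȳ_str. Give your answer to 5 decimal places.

0.17591

Var(ȳ_str) = Σₕ Wₕ²(1 − fₕ)sₕ²/nₕ with Wₕ = Nₕ/N, N = 16268.
Tier 2: Wₕ = 0.61876076; term = 0.61876076²·(1 − 0.14673157)·278/1477 = 0.061488727.
Tier 1: Wₕ = 0.35917138; term = 0.35917138²·(1 − 0.19099778)·731.9/1116 = 0.06844484.
Tier 3: Wₕ = 0.02206786; term = 0.02206786²·(1 − 0.03342618)·1172/12 = 0.045972906.
Sum = 0.17590647.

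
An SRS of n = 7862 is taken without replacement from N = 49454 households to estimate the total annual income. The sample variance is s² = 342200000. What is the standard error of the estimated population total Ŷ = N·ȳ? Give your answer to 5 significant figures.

9.4619 × 10^6

Var(Ŷ) = N²·Var(ȳ) = N²·(1 − n/N)·s²/n.
f = 7862/49454 = 0.15897602; Var(ȳ) = 0.84102398·342200000/7862 = 36606.259.
Var(Ŷ) = 49454² · 36606.259 = 8.9527859 × 10^13.
SE(Ŷ) = √(8.9527859 × 10^13) = 9.4619 × 10^6.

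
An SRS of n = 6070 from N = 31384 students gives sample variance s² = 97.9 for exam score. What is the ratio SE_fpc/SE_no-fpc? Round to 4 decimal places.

0.8981

f = n/N = 6070/31384 = 0.19341066.
SE_no-fpc = √(s²/n) = 0.12699803; SE_fpc = √((1−f)s²/n) = 0.11405734.
Ratio = √(1−f) = 0.89810319.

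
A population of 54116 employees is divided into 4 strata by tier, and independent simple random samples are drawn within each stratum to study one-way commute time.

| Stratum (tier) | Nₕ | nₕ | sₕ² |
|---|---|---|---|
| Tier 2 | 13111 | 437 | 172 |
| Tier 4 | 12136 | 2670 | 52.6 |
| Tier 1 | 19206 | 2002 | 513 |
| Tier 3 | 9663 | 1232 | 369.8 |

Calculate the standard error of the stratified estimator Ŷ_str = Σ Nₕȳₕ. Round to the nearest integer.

13296

Var(Ŷ_str) = Σₕ Nₕ²(1 − fₕ)sₕ²/nₕ.
Tier 2: 13111²·(1 − 437/13111)·172/437 = 6.5402828 × 10^7.
Tier 4: 12136²·(1 − 2670/12136)·52.6/2670 = 2.2631667 × 10^6.
Tier 1: 19206²·(1 − 2002/19206)·513/2002 = 8.4668068 × 10^7.
Tier 3: 9663²·(1 − 1232/9663)·369.8/1232 = 2.4453851 × 10^7.
Sum = 1.7678791 × 10^8.
SE = √(1.7678791 × 10^8) = 13296.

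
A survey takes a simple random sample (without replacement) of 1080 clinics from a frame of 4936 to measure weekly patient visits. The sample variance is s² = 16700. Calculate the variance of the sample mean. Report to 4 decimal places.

Under SRS without replacement, Var(ȳ) = (1 − f)·s²/n with f = n/N = 1080/4936 = 0.21880065.
Var(ȳ) = (1 − 0.21880065)·16700/1080 = 0.78119935·15.462963 = 12.079657.

12.0797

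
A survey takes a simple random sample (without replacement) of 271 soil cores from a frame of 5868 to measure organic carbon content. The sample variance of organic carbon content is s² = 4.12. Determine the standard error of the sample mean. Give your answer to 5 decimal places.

Under SRS without replacement, Var(ȳ) = (1 − f)·s²/n with f = n/N = 271/5868 = 0.04618269.
Var(ȳ) = (1 − 0.04618269)·4.12/271 = 0.95381731·0.015202952 = 0.014500839.
SE(ȳ) = √(0.014500839) = 0.12042.

0.12042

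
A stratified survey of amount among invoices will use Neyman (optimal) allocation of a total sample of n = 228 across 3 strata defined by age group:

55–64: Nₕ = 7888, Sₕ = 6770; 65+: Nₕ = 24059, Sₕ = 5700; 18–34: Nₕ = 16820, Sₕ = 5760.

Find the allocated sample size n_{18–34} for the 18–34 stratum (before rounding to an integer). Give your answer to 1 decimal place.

Neyman allocation: nₕ = n·NₕSₕ / Σⱼ NⱼSⱼ.
Σ NⱼSⱼ = 7888·6770 + 24059·5700 + 16820·5760 = 2.8742126 × 10^8.
n_{18–34} = 228·16820·5760 / (2.8742126 × 10^8) = 76.9.

76.9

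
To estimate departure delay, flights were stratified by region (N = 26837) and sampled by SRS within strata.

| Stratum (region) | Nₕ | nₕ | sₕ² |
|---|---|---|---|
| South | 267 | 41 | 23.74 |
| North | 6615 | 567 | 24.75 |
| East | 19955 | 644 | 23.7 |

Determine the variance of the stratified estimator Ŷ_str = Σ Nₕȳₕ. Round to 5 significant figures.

1.5963 × 10^7

Var(Ŷ_str) = Σₕ Nₕ²(1 − fₕ)sₕ²/nₕ.
South: 267²·(1 − 41/267)·23.74/41 = 34939.49.
North: 6615²·(1 − 567/6615)·24.75/567 = 1.74636 × 10^6.
East: 19955²·(1 − 644/19955)·23.7/644 = 1.4181396 × 10^7.
Sum = 1.5962695 × 10^7.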